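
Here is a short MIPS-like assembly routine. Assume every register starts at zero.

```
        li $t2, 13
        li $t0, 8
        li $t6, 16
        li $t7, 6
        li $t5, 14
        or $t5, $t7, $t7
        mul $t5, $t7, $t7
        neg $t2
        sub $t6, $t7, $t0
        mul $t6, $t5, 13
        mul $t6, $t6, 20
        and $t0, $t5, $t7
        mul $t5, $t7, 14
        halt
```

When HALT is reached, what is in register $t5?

li $t2, 13 → $t2=13
li $t0, 8 → $t0=8
li $t6, 16 → $t6=16
li $t7, 6 → $t7=6
li $t5, 14 → $t5=14
or $t5, $t7, $t7 → $t5=6|6=6
mul $t5, $t7, $t7 → $t5=6*6=36
neg $t2 → $t2=-(13)=-13
sub $t6, $t7, $t0 → $t6=6-8=-2
mul $t6, $t5, 13 → $t6=36*13=468
mul $t6, $t6, 20 → $t6=468*20=9360
and $t0, $t5, $t7 → $t0=36&6=4
mul $t5, $t7, 14 → $t5=6*14=84
halt.

84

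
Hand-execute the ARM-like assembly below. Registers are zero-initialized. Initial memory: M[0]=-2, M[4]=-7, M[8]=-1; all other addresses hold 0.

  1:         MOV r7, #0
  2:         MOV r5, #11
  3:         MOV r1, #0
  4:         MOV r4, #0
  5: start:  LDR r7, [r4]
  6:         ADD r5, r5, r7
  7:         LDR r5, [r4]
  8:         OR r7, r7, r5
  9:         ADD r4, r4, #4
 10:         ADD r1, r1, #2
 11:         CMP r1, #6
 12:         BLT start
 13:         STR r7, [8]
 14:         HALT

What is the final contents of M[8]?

-1

after MOV r7, #0: r7=0
after MOV r5, #11: r5=11
after MOV r1, #0: r1=0
after MOV r4, #0: r4=0
after LDR r7, [r4]: r7=M[0]=-2
after ADD r5, r5, r7: r5=11+(-2)=9
after LDR r5, [r4]: r5=M[0]=-2
after OR r7, r7, r5: r7=(-2)|(-2)=-2
after ADD r4, r4, #4: r4=0+4=4
after ADD r1, r1, #2: r1=0+2=2
CMP r1, #6  (cmp 2,6)
BLT start: taken
after LDR r7, [r4]: r7=M[4]=-7
after ADD r5, r5, r7: r5=(-2)+(-7)=-9
after LDR r5, [r4]: r5=M[4]=-7
after OR r7, r7, r5: r7=(-7)|(-7)=-7
after ADD r4, r4, #4: r4=4+4=8
after ADD r1, r1, #2: r1=2+2=4
CMP r1, #6  (cmp 4,6)
BLT start: taken
after LDR r7, [r4]: r7=M[8]=-1
after ADD r5, r5, r7: r5=(-7)+(-1)=-8
after LDR r5, [r4]: r5=M[8]=-1
after OR r7, r7, r5: r7=(-1)|(-1)=-1
after ADD r4, r4, #4: r4=8+4=12
after ADD r1, r1, #2: r1=4+2=6
CMP r1, #6  (cmp 6,6)
BLT start: not taken
STR r7, [8] → M[8]=-1
halt.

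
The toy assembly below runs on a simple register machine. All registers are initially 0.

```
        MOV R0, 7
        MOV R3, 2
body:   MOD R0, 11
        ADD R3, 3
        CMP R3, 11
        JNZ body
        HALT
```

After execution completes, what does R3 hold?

11

R0=7
R3=2
R0=7%11=7
R3=2+3=5
CMP R3, 11  (cmp 5,11)
JNZ body: taken
R0=7%11=7
R3=5+3=8
CMP R3, 11  (cmp 8,11)
JNZ body: taken
R0=7%11=7
R3=8+3=11
CMP R3, 11  (cmp 11,11)
JNZ body: not taken
halt.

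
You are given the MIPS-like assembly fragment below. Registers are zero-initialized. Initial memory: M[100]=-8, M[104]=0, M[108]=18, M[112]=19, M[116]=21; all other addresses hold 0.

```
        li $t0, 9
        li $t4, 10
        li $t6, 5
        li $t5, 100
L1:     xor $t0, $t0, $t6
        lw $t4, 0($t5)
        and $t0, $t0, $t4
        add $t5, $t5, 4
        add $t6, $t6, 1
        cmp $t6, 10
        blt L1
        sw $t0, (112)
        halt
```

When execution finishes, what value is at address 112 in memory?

1

$t0=9
$t4=10
$t6=5
$t5=100
$t0=9^5=12
$t4=M[100]=-8
$t0=12&(-8)=8
$t5=100+4=104
$t6=5+1=6
cmp $t6, 10  (cmp 6,10)
blt L1: taken
$t0=8^6=14
$t4=M[104]=0
$t0=14&0=0
$t5=104+4=108
$t6=6+1=7
cmp $t6, 10  (cmp 7,10)
blt L1: taken
$t0=0^7=7
$t4=M[108]=18
$t0=7&18=2
$t5=108+4=112
$t6=7+1=8
cmp $t6, 10  (cmp 8,10)
blt L1: taken
$t0=2^8=10
$t4=M[112]=19
$t0=10&19=2
$t5=112+4=116
$t6=8+1=9
cmp $t6, 10  (cmp 9,10)
blt L1: taken
$t0=2^9=11
$t4=M[116]=21
$t0=11&21=1
$t5=116+4=120
$t6=9+1=10
cmp $t6, 10  (cmp 10,10)
blt L1: not taken
sw $t0, (112) → M[112]=1
halt.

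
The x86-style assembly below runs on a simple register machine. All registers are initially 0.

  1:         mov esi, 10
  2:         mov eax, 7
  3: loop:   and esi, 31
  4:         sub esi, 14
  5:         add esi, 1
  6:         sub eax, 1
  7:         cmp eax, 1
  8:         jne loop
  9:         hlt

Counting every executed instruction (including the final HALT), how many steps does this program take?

after mov esi, 10: esi=10
after mov eax, 7: eax=7
after and esi, 31: esi=10&31=10
after sub esi, 14: esi=10-14=-4
after add esi, 1: esi=(-4)+1=-3
after sub eax, 1: eax=7-1=6
cmp eax, 1  (cmp 6,1)
jne loop: taken
after and esi, 31: esi=(-3)&31=29
after sub esi, 14: esi=29-14=15
after add esi, 1: esi=15+1=16
after sub eax, 1: eax=6-1=5
cmp eax, 1  (cmp 5,1)
jne loop: taken
after and esi, 31: esi=16&31=16
after sub esi, 14: esi=16-14=2
after add esi, 1: esi=2+1=3
after sub eax, 1: eax=5-1=4
cmp eax, 1  (cmp 4,1)
jne loop: taken
after and esi, 31: esi=3&31=3
after sub esi, 14: esi=3-14=-11
after add esi, 1: esi=(-11)+1=-10
after sub eax, 1: eax=4-1=3
cmp eax, 1  (cmp 3,1)
jne loop: taken
after and esi, 31: esi=(-10)&31=22
after sub esi, 14: esi=22-14=8
after add esi, 1: esi=8+1=9
after sub eax, 1: eax=3-1=2
cmp eax, 1  (cmp 2,1)
jne loop: taken
after and esi, 31: esi=9&31=9
after sub esi, 14: esi=9-14=-5
after add esi, 1: esi=(-5)+1=-4
after sub eax, 1: eax=2-1=1
cmp eax, 1  (cmp 1,1)
jne loop: not taken
halt.
Total executed instructions: 39.

39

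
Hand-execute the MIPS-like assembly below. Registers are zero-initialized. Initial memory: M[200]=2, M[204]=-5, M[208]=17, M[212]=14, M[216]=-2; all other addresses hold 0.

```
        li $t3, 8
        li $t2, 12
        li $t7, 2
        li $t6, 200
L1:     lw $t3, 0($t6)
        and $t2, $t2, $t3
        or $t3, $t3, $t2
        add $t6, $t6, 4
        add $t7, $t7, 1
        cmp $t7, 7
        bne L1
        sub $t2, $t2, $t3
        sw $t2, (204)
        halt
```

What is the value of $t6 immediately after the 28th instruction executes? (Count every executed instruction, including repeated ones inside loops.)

$t3=8
$t2=12
$t7=2
$t6=200
$t3=M[200]=2
$t2=12&2=0
$t3=2|0=2
$t6=200+4=204
$t7=2+1=3
cmp $t7, 7  (cmp 3,7)
bne L1: taken
$t3=M[204]=-5
$t2=0&(-5)=0
$t3=(-5)|0=-5
$t6=204+4=208
$t7=3+1=4
cmp $t7, 7  (cmp 4,7)
bne L1: taken
$t3=M[208]=17
$t2=0&17=0
$t3=17|0=17
$t6=208+4=212
$t7=4+1=5
cmp $t7, 7  (cmp 5,7)
bne L1: taken
$t3=M[212]=14
$t2=0&14=0
$t3=14|0=14
After step 28: $t6 = 212.

212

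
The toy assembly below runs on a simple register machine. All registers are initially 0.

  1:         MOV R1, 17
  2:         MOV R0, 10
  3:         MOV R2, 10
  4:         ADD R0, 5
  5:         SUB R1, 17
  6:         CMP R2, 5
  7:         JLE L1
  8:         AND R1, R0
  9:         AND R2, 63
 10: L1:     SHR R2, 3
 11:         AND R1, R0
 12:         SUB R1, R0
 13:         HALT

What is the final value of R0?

15

MOV R1, 17 → R1=17
MOV R0, 10 → R0=10
MOV R2, 10 → R2=10
ADD R0, 5 → R0=10+5=15
SUB R1, 17 → R1=17-17=0
CMP R2, 5  (cmp 10,5)
JLE L1: not taken
AND R1, R0 → R1=0&15=0
AND R2, 63 → R2=10&63=10
SHR R2, 3 → R2=10>>3=1
AND R1, R0 → R1=0&15=0
SUB R1, R0 → R1=0-15=-15
halt.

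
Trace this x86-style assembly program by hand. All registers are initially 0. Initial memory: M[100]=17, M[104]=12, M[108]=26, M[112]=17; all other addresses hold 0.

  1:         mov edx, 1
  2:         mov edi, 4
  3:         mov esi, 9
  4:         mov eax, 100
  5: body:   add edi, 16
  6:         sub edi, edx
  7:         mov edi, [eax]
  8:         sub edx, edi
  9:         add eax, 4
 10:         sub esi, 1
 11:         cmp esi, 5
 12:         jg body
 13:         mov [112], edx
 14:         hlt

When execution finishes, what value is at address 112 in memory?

after mov edx, 1: edx=1
after mov edi, 4: edi=4
after mov esi, 9: esi=9
after mov eax, 100: eax=100
after add edi, 16: edi=4+16=20
after sub edi, edx: edi=20-1=19
after mov edi, [eax]: edi=M[100]=17
after sub edx, edi: edx=1-17=-16
after add eax, 4: eax=100+4=104
after sub esi, 1: esi=9-1=8
cmp esi, 5  (cmp 8,5)
jg body: taken
after add edi, 16: edi=17+16=33
after sub edi, edx: edi=33-(-16)=49
after mov edi, [eax]: edi=M[104]=12
after sub edx, edi: edx=(-16)-12=-28
after add eax, 4: eax=104+4=108
after sub esi, 1: esi=8-1=7
cmp esi, 5  (cmp 7,5)
jg body: taken
after add edi, 16: edi=12+16=28
after sub edi, edx: edi=28-(-28)=56
after mov edi, [eax]: edi=M[108]=26
after sub edx, edi: edx=(-28)-26=-54
after add eax, 4: eax=108+4=112
after sub esi, 1: esi=7-1=6
cmp esi, 5  (cmp 6,5)
jg body: taken
after add edi, 16: edi=26+16=42
after sub edi, edx: edi=42-(-54)=96
after mov edi, [eax]: edi=M[112]=17
after sub edx, edi: edx=(-54)-17=-71
after add eax, 4: eax=112+4=116
after sub esi, 1: esi=6-1=5
cmp esi, 5  (cmp 5,5)
jg body: not taken
mov [112], edx → M[112]=-71
halt.

-71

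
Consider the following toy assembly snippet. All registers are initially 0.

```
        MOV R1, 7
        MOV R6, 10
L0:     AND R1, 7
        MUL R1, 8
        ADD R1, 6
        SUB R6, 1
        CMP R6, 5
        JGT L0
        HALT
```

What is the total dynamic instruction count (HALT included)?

33

after MOV R1, 7: R1=7
after MOV R6, 10: R6=10
after AND R1, 7: R1=7&7=7
after MUL R1, 8: R1=7*8=56
after ADD R1, 6: R1=56+6=62
after SUB R6, 1: R6=10-1=9
CMP R6, 5  (cmp 9,5)
JGT L0: taken
after AND R1, 7: R1=62&7=6
after MUL R1, 8: R1=6*8=48
after ADD R1, 6: R1=48+6=54
after SUB R6, 1: R6=9-1=8
CMP R6, 5  (cmp 8,5)
JGT L0: taken
after AND R1, 7: R1=54&7=6
after MUL R1, 8: R1=6*8=48
after ADD R1, 6: R1=48+6=54
after SUB R6, 1: R6=8-1=7
CMP R6, 5  (cmp 7,5)
JGT L0: taken
after AND R1, 7: R1=54&7=6
after MUL R1, 8: R1=6*8=48
after ADD R1, 6: R1=48+6=54
after SUB R6, 1: R6=7-1=6
CMP R6, 5  (cmp 6,5)
JGT L0: taken
after AND R1, 7: R1=54&7=6
after MUL R1, 8: R1=6*8=48
after ADD R1, 6: R1=48+6=54
after SUB R6, 1: R6=6-1=5
CMP R6, 5  (cmp 5,5)
JGT L0: not taken
halt.
Total executed instructions: 33.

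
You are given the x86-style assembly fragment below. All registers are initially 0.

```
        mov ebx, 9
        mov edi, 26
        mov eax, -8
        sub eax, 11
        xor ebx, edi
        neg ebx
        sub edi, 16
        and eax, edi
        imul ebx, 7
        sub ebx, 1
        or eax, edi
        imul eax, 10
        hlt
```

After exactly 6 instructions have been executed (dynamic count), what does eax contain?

mov ebx, 9 → ebx=9
mov edi, 26 → edi=26
mov eax, -8 → eax=-8
sub eax, 11 → eax=(-8)-11=-19
xor ebx, edi → ebx=9^26=19
neg ebx → ebx=-(19)=-19
After step 6: eax = -19.

-19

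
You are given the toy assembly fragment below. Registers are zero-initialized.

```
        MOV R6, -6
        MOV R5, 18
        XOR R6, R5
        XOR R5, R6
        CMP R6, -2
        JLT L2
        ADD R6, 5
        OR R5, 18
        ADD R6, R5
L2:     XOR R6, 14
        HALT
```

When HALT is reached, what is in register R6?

R6=-6
R5=18
R6=(-6)^18=-24
R5=18^(-24)=-6
CMP R6, -2  (cmp -24,-2)
JLT L2: taken
R6=(-24)^14=-26
halt.

-26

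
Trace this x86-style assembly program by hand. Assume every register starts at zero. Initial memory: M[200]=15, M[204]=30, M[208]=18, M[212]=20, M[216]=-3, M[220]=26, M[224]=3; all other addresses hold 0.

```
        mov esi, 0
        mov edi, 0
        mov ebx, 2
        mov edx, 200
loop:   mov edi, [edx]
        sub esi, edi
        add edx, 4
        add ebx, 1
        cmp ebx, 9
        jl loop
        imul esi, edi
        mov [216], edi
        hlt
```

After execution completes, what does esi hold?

after mov esi, 0: esi=0
after mov edi, 0: edi=0
after mov ebx, 2: ebx=2
after mov edx, 200: edx=200
after mov edi, [edx]: edi=M[200]=15
after sub esi, edi: esi=0-15=-15
after add edx, 4: edx=200+4=204
after add ebx, 1: ebx=2+1=3
cmp ebx, 9  (cmp 3,9)
jl loop: taken
after mov edi, [edx]: edi=M[204]=30
after sub esi, edi: esi=(-15)-30=-45
after add edx, 4: edx=204+4=208
after add ebx, 1: ebx=3+1=4
cmp ebx, 9  (cmp 4,9)
jl loop: taken
after mov edi, [edx]: edi=M[208]=18
after sub esi, edi: esi=(-45)-18=-63
after add edx, 4: edx=208+4=212
after add ebx, 1: ebx=4+1=5
cmp ebx, 9  (cmp 5,9)
jl loop: taken
after mov edi, [edx]: edi=M[212]=20
after sub esi, edi: esi=(-63)-20=-83
after add edx, 4: edx=212+4=216
after add ebx, 1: ebx=5+1=6
cmp ebx, 9  (cmp 6,9)
jl loop: taken
after mov edi, [edx]: edi=M[216]=-3
after sub esi, edi: esi=(-83)-(-3)=-80
after add edx, 4: edx=216+4=220
after add ebx, 1: ebx=6+1=7
cmp ebx, 9  (cmp 7,9)
jl loop: taken
after mov edi, [edx]: edi=M[220]=26
after sub esi, edi: esi=(-80)-26=-106
after add edx, 4: edx=220+4=224
after add ebx, 1: ebx=7+1=8
cmp ebx, 9  (cmp 8,9)
jl loop: taken
after mov edi, [edx]: edi=M[224]=3
after sub esi, edi: esi=(-106)-3=-109
after add edx, 4: edx=224+4=228
after add ebx, 1: ebx=8+1=9
cmp ebx, 9  (cmp 9,9)
jl loop: not taken
after imul esi, edi: esi=(-109)*3=-327
mov [216], edi → M[216]=3
halt.

-327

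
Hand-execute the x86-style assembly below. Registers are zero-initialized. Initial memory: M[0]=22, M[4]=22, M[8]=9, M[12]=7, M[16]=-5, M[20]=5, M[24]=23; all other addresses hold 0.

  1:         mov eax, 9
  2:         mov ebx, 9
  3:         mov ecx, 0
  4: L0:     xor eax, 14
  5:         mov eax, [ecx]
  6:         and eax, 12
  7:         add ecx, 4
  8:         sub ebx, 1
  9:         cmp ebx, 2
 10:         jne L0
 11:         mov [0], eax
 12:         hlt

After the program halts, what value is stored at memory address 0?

4

after mov eax, 9: eax=9
after mov ebx, 9: ebx=9
after mov ecx, 0: ecx=0
after xor eax, 14: eax=9^14=7
after mov eax, [ecx]: eax=M[0]=22
after and eax, 12: eax=22&12=4
after add ecx, 4: ecx=0+4=4
after sub ebx, 1: ebx=9-1=8
cmp ebx, 2  (cmp 8,2)
jne L0: taken
after xor eax, 14: eax=4^14=10
after mov eax, [ecx]: eax=M[4]=22
after and eax, 12: eax=22&12=4
after add ecx, 4: ecx=4+4=8
after sub ebx, 1: ebx=8-1=7
cmp ebx, 2  (cmp 7,2)
jne L0: taken
after xor eax, 14: eax=4^14=10
after mov eax, [ecx]: eax=M[8]=9
after and eax, 12: eax=9&12=8
after add ecx, 4: ecx=8+4=12
after sub ebx, 1: ebx=7-1=6
cmp ebx, 2  (cmp 6,2)
jne L0: taken
after xor eax, 14: eax=8^14=6
after mov eax, [ecx]: eax=M[12]=7
after and eax, 12: eax=7&12=4
after add ecx, 4: ecx=12+4=16
after sub ebx, 1: ebx=6-1=5
cmp ebx, 2  (cmp 5,2)
jne L0: taken
after xor eax, 14: eax=4^14=10
after mov eax, [ecx]: eax=M[16]=-5
after and eax, 12: eax=(-5)&12=8
after add ecx, 4: ecx=16+4=20
after sub ebx, 1: ebx=5-1=4
cmp ebx, 2  (cmp 4,2)
jne L0: taken
after xor eax, 14: eax=8^14=6
after mov eax, [ecx]: eax=M[20]=5
after and eax, 12: eax=5&12=4
after add ecx, 4: ecx=20+4=24
after sub ebx, 1: ebx=4-1=3
cmp ebx, 2  (cmp 3,2)
jne L0: taken
after xor eax, 14: eax=4^14=10
after mov eax, [ecx]: eax=M[24]=23
after and eax, 12: eax=23&12=4
after add ecx, 4: ecx=24+4=28
after sub ebx, 1: ebx=3-1=2
cmp ebx, 2  (cmp 2,2)
jne L0: not taken
mov [0], eax → M[0]=4
halt.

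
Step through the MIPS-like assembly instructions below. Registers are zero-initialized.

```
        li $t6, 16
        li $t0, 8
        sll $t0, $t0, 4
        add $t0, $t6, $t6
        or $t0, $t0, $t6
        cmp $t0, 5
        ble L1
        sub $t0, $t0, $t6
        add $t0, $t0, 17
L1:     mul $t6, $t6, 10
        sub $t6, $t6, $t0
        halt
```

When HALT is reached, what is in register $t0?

after li $t6, 16: $t6=16
after li $t0, 8: $t0=8
after sll $t0, $t0, 4: $t0=8<<4=128
after add $t0, $t6, $t6: $t0=16+16=32
after or $t0, $t0, $t6: $t0=32|16=48
cmp $t0, 5  (cmp 48,5)
ble L1: not taken
after sub $t0, $t0, $t6: $t0=48-16=32
after add $t0, $t0, 17: $t0=32+17=49
after mul $t6, $t6, 10: $t6=16*10=160
after sub $t6, $t6, $t0: $t6=160-49=111
halt.

49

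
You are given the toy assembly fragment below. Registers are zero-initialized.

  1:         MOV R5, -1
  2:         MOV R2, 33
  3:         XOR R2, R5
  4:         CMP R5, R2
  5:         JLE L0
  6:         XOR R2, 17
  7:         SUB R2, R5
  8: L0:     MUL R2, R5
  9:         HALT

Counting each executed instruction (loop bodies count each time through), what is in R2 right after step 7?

-48

after MOV R5, -1: R5=-1
after MOV R2, 33: R2=33
after XOR R2, R5: R2=33^(-1)=-34
CMP R5, R2  (cmp -1,-34)
JLE L0: not taken
after XOR R2, 17: R2=(-34)^17=-49
after SUB R2, R5: R2=(-49)-(-1)=-48
After step 7: R2 = -48.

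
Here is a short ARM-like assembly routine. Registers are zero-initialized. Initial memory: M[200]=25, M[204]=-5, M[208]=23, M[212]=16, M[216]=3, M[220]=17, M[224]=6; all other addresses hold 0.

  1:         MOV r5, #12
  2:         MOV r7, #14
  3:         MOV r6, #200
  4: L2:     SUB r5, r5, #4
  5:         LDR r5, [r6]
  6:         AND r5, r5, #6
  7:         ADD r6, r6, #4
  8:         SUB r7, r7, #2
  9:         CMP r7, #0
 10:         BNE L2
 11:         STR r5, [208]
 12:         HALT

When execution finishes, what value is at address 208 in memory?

MOV r5, #12 → r5=12
MOV r7, #14 → r7=14
MOV r6, #200 → r6=200
SUB r5, r5, #4 → r5=12-4=8
LDR r5, [r6] → r5=M[200]=25
AND r5, r5, #6 → r5=25&6=0
ADD r6, r6, #4 → r6=200+4=204
SUB r7, r7, #2 → r7=14-2=12
CMP r7, #0  (cmp 12,0)
BNE L2: taken
SUB r5, r5, #4 → r5=0-4=-4
LDR r5, [r6] → r5=M[204]=-5
AND r5, r5, #6 → r5=(-5)&6=2
ADD r6, r6, #4 → r6=204+4=208
SUB r7, r7, #2 → r7=12-2=10
CMP r7, #0  (cmp 10,0)
BNE L2: taken
SUB r5, r5, #4 → r5=2-4=-2
LDR r5, [r6] → r5=M[208]=23
AND r5, r5, #6 → r5=23&6=6
ADD r6, r6, #4 → r6=208+4=212
SUB r7, r7, #2 → r7=10-2=8
CMP r7, #0  (cmp 8,0)
BNE L2: taken
SUB r5, r5, #4 → r5=6-4=2
LDR r5, [r6] → r5=M[212]=16
AND r5, r5, #6 → r5=16&6=0
ADD r6, r6, #4 → r6=212+4=216
SUB r7, r7, #2 → r7=8-2=6
CMP r7, #0  (cmp 6,0)
BNE L2: taken
SUB r5, r5, #4 → r5=0-4=-4
LDR r5, [r6] → r5=M[216]=3
AND r5, r5, #6 → r5=3&6=2
ADD r6, r6, #4 → r6=216+4=220
SUB r7, r7, #2 → r7=6-2=4
CMP r7, #0  (cmp 4,0)
BNE L2: taken
SUB r5, r5, #4 → r5=2-4=-2
LDR r5, [r6] → r5=M[220]=17
AND r5, r5, #6 → r5=17&6=0
ADD r6, r6, #4 → r6=220+4=224
SUB r7, r7, #2 → r7=4-2=2
CMP r7, #0  (cmp 2,0)
BNE L2: taken
SUB r5, r5, #4 → r5=0-4=-4
LDR r5, [r6] → r5=M[224]=6
AND r5, r5, #6 → r5=6&6=6
ADD r6, r6, #4 → r6=224+4=228
SUB r7, r7, #2 → r7=2-2=0
CMP r7, #0  (cmp 0,0)
BNE L2: not taken
STR r5, [208] → M[208]=6
halt.

6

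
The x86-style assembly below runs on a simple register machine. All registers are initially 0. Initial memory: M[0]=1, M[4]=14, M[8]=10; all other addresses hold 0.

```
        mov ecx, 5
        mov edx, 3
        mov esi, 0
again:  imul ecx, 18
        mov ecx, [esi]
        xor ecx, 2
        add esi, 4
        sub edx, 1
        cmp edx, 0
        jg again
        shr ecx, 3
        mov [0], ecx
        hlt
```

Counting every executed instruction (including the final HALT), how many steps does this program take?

27

after mov ecx, 5: ecx=5
after mov edx, 3: edx=3
after mov esi, 0: esi=0
after imul ecx, 18: ecx=5*18=90
after mov ecx, [esi]: ecx=M[0]=1
after xor ecx, 2: ecx=1^2=3
after add esi, 4: esi=0+4=4
after sub edx, 1: edx=3-1=2
cmp edx, 0  (cmp 2,0)
jg again: taken
after imul ecx, 18: ecx=3*18=54
after mov ecx, [esi]: ecx=M[4]=14
after xor ecx, 2: ecx=14^2=12
after add esi, 4: esi=4+4=8
after sub edx, 1: edx=2-1=1
cmp edx, 0  (cmp 1,0)
jg again: taken
after imul ecx, 18: ecx=12*18=216
after mov ecx, [esi]: ecx=M[8]=10
after xor ecx, 2: ecx=10^2=8
after add esi, 4: esi=8+4=12
after sub edx, 1: edx=1-1=0
cmp edx, 0  (cmp 0,0)
jg again: not taken
after shr ecx, 3: ecx=8>>3=1
mov [0], ecx → M[0]=1
halt.
Total executed instructions: 27.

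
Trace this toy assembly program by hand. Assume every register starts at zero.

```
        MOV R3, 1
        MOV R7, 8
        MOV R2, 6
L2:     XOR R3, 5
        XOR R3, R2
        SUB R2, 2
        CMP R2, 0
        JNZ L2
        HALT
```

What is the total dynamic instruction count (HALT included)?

19

R3=1
R7=8
R2=6
R3=1^5=4
R3=4^6=2
R2=6-2=4
CMP R2, 0  (cmp 4,0)
JNZ L2: taken
R3=2^5=7
R3=7^4=3
R2=4-2=2
CMP R2, 0  (cmp 2,0)
JNZ L2: taken
R3=3^5=6
R3=6^2=4
R2=2-2=0
CMP R2, 0  (cmp 0,0)
JNZ L2: not taken
halt.
Total executed instructions: 19.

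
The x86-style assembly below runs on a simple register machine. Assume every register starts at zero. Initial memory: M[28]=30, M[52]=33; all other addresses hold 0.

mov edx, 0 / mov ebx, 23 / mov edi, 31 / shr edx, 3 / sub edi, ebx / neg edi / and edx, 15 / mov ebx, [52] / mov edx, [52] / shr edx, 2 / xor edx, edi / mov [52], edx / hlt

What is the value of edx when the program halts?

after mov edx, 0: edx=0
after mov ebx, 23: ebx=23
after mov edi, 31: edi=31
after shr edx, 3: edx=0>>3=0
after sub edi, ebx: edi=31-23=8
after neg edi: edi=-(8)=-8
after and edx, 15: edx=0&15=0
after mov ebx, [52]: ebx=M[52]=33
after mov edx, [52]: edx=M[52]=33
after shr edx, 2: edx=33>>2=8
after xor edx, edi: edx=8^(-8)=-16
mov [52], edx → M[52]=-16
halt.

-16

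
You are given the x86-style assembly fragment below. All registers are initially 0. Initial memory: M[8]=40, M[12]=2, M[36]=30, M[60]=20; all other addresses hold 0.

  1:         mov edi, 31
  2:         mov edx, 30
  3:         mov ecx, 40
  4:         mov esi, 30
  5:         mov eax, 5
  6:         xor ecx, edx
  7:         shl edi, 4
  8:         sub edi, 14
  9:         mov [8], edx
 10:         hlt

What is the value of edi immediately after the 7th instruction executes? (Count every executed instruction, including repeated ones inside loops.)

mov edi, 31 → edi=31
mov edx, 30 → edx=30
mov ecx, 40 → ecx=40
mov esi, 30 → esi=30
mov eax, 5 → eax=5
xor ecx, edx → ecx=40^30=54
shl edi, 4 → edi=31<<4=496
After step 7: edi = 496.

496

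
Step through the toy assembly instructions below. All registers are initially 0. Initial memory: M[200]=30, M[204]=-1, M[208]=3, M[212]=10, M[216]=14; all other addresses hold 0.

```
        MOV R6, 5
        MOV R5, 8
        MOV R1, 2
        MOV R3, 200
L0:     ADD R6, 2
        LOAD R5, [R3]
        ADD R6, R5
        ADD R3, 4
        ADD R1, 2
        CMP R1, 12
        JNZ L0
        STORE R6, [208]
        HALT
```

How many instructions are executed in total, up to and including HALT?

41

MOV R6, 5 → R6=5
MOV R5, 8 → R5=8
MOV R1, 2 → R1=2
MOV R3, 200 → R3=200
ADD R6, 2 → R6=5+2=7
LOAD R5, [R3] → R5=M[200]=30
ADD R6, R5 → R6=7+30=37
ADD R3, 4 → R3=200+4=204
ADD R1, 2 → R1=2+2=4
CMP R1, 12  (cmp 4,12)
JNZ L0: taken
ADD R6, 2 → R6=37+2=39
LOAD R5, [R3] → R5=M[204]=-1
ADD R6, R5 → R6=39+(-1)=38
ADD R3, 4 → R3=204+4=208
ADD R1, 2 → R1=4+2=6
CMP R1, 12  (cmp 6,12)
JNZ L0: taken
ADD R6, 2 → R6=38+2=40
LOAD R5, [R3] → R5=M[208]=3
ADD R6, R5 → R6=40+3=43
ADD R3, 4 → R3=208+4=212
ADD R1, 2 → R1=6+2=8
CMP R1, 12  (cmp 8,12)
JNZ L0: taken
ADD R6, 2 → R6=43+2=45
LOAD R5, [R3] → R5=M[212]=10
ADD R6, R5 → R6=45+10=55
ADD R3, 4 → R3=212+4=216
ADD R1, 2 → R1=8+2=10
CMP R1, 12  (cmp 10,12)
JNZ L0: taken
ADD R6, 2 → R6=55+2=57
LOAD R5, [R3] → R5=M[216]=14
ADD R6, R5 → R6=57+14=71
ADD R3, 4 → R3=216+4=220
ADD R1, 2 → R1=10+2=12
CMP R1, 12  (cmp 12,12)
JNZ L0: not taken
STORE R6, [208] → M[208]=71
halt.
Total executed instructions: 41.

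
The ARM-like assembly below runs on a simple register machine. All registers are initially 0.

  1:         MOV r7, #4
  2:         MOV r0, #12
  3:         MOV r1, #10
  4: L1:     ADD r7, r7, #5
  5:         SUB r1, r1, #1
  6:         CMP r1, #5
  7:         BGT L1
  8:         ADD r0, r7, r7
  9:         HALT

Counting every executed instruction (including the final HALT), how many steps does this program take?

MOV r7, #4 → r7=4
MOV r0, #12 → r0=12
MOV r1, #10 → r1=10
ADD r7, r7, #5 → r7=4+5=9
SUB r1, r1, #1 → r1=10-1=9
CMP r1, #5  (cmp 9,5)
BGT L1: taken
ADD r7, r7, #5 → r7=9+5=14
SUB r1, r1, #1 → r1=9-1=8
CMP r1, #5  (cmp 8,5)
BGT L1: taken
ADD r7, r7, #5 → r7=14+5=19
SUB r1, r1, #1 → r1=8-1=7
CMP r1, #5  (cmp 7,5)
BGT L1: taken
ADD r7, r7, #5 → r7=19+5=24
SUB r1, r1, #1 → r1=7-1=6
CMP r1, #5  (cmp 6,5)
BGT L1: taken
ADD r7, r7, #5 → r7=24+5=29
SUB r1, r1, #1 → r1=6-1=5
CMP r1, #5  (cmp 5,5)
BGT L1: not taken
ADD r0, r7, r7 → r0=29+29=58
halt.
Total executed instructions: 25.

25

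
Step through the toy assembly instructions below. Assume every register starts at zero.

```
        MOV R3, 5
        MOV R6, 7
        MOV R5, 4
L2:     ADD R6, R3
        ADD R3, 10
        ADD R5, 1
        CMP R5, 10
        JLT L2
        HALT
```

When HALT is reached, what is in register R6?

187

R3=5
R6=7
R5=4
R6=7+5=12
R3=5+10=15
R5=4+1=5
CMP R5, 10  (cmp 5,10)
JLT L2: taken
R6=12+15=27
R3=15+10=25
R5=5+1=6
CMP R5, 10  (cmp 6,10)
JLT L2: taken
R6=27+25=52
R3=25+10=35
R5=6+1=7
CMP R5, 10  (cmp 7,10)
JLT L2: taken
R6=52+35=87
R3=35+10=45
R5=7+1=8
CMP R5, 10  (cmp 8,10)
JLT L2: taken
R6=87+45=132
R3=45+10=55
R5=8+1=9
CMP R5, 10  (cmp 9,10)
JLT L2: taken
R6=132+55=187
R3=55+10=65
R5=9+1=10
CMP R5, 10  (cmp 10,10)
JLT L2: not taken
halt.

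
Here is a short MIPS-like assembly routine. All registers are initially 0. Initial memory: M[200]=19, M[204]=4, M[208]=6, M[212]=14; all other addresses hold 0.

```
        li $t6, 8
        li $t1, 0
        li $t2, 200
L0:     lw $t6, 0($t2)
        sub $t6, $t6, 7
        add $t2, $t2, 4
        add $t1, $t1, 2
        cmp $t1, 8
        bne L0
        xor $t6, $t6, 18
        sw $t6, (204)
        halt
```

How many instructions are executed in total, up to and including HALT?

30

after li $t6, 8: $t6=8
after li $t1, 0: $t1=0
after li $t2, 200: $t2=200
after lw $t6, 0($t2): $t6=M[200]=19
after sub $t6, $t6, 7: $t6=19-7=12
after add $t2, $t2, 4: $t2=200+4=204
after add $t1, $t1, 2: $t1=0+2=2
cmp $t1, 8  (cmp 2,8)
bne L0: taken
after lw $t6, 0($t2): $t6=M[204]=4
after sub $t6, $t6, 7: $t6=4-7=-3
after add $t2, $t2, 4: $t2=204+4=208
after add $t1, $t1, 2: $t1=2+2=4
cmp $t1, 8  (cmp 4,8)
bne L0: taken
after lw $t6, 0($t2): $t6=M[208]=6
after sub $t6, $t6, 7: $t6=6-7=-1
after add $t2, $t2, 4: $t2=208+4=212
after add $t1, $t1, 2: $t1=4+2=6
cmp $t1, 8  (cmp 6,8)
bne L0: taken
after lw $t6, 0($t2): $t6=M[212]=14
after sub $t6, $t6, 7: $t6=14-7=7
after add $t2, $t2, 4: $t2=212+4=216
after add $t1, $t1, 2: $t1=6+2=8
cmp $t1, 8  (cmp 8,8)
bne L0: not taken
after xor $t6, $t6, 18: $t6=7^18=21
sw $t6, (204) → M[204]=21
halt.
Total executed instructions: 30.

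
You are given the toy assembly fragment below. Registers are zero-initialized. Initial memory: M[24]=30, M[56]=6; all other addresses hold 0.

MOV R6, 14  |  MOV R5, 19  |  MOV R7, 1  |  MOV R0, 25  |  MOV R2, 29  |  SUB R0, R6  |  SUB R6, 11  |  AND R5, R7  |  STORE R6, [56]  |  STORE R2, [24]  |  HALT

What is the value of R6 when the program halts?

3

MOV R6, 14 → R6=14
MOV R5, 19 → R5=19
MOV R7, 1 → R7=1
MOV R0, 25 → R0=25
MOV R2, 29 → R2=29
SUB R0, R6 → R0=25-14=11
SUB R6, 11 → R6=14-11=3
AND R5, R7 → R5=19&1=1
STORE R6, [56] → M[56]=3
STORE R2, [24] → M[24]=29
halt.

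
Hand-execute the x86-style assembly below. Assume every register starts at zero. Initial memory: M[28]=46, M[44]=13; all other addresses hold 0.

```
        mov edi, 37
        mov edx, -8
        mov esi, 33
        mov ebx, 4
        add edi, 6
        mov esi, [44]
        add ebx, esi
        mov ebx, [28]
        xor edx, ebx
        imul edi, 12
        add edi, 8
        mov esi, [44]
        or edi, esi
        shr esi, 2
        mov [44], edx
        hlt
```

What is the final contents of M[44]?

after mov edi, 37: edi=37
after mov edx, -8: edx=-8
after mov esi, 33: esi=33
after mov ebx, 4: ebx=4
after add edi, 6: edi=37+6=43
after mov esi, [44]: esi=M[44]=13
after add ebx, esi: ebx=4+13=17
after mov ebx, [28]: ebx=M[28]=46
after xor edx, ebx: edx=(-8)^46=-42
after imul edi, 12: edi=43*12=516
after add edi, 8: edi=516+8=524
after mov esi, [44]: esi=M[44]=13
after or edi, esi: edi=524|13=525
after shr esi, 2: esi=13>>2=3
mov [44], edx → M[44]=-42
halt.

-42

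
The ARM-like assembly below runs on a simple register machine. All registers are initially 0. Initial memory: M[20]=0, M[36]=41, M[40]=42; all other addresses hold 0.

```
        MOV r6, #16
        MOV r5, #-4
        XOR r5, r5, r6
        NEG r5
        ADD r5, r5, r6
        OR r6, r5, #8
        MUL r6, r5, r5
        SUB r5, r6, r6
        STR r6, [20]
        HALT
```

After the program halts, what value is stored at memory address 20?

r6=16
r5=-4
r5=(-4)^16=-20
r5=-(-20)=20
r5=20+16=36
r6=36|8=44
r6=36*36=1296
r5=1296-1296=0
STR r6, [20] → M[20]=1296
halt.

1296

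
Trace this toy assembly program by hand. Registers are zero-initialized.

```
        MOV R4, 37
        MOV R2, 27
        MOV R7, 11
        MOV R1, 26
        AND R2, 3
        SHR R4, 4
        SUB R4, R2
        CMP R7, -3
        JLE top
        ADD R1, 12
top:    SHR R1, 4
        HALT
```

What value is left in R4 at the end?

MOV R4, 37 → R4=37
MOV R2, 27 → R2=27
MOV R7, 11 → R7=11
MOV R1, 26 → R1=26
AND R2, 3 → R2=27&3=3
SHR R4, 4 → R4=37>>4=2
SUB R4, R2 → R4=2-3=-1
CMP R7, -3  (cmp 11,-3)
JLE top: not taken
ADD R1, 12 → R1=26+12=38
SHR R1, 4 → R1=38>>4=2
halt.

-1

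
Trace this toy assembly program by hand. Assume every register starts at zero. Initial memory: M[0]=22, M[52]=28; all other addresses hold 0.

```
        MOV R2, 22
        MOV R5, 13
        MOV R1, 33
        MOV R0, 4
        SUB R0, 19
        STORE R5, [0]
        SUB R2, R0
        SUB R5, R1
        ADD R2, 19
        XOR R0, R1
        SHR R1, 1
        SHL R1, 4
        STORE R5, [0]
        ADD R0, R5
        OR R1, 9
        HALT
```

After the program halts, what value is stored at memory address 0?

MOV R2, 22 → R2=22
MOV R5, 13 → R5=13
MOV R1, 33 → R1=33
MOV R0, 4 → R0=4
SUB R0, 19 → R0=4-19=-15
STORE R5, [0] → M[0]=13
SUB R2, R0 → R2=22-(-15)=37
SUB R5, R1 → R5=13-33=-20
ADD R2, 19 → R2=37+19=56
XOR R0, R1 → R0=(-15)^33=-48
SHR R1, 1 → R1=33>>1=16
SHL R1, 4 → R1=16<<4=256
STORE R5, [0] → M[0]=-20
ADD R0, R5 → R0=(-48)+(-20)=-68
OR R1, 9 → R1=256|9=265
halt.

-20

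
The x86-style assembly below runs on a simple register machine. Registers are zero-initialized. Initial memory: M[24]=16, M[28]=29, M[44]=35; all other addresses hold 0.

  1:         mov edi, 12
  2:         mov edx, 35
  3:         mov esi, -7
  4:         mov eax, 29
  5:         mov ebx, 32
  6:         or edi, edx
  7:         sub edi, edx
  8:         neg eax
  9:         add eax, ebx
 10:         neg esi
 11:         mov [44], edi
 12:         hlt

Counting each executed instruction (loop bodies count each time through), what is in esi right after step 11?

edi=12
edx=35
esi=-7
eax=29
ebx=32
edi=12|35=47
edi=47-35=12
eax=-(29)=-29
eax=(-29)+32=3
esi=-(-7)=7
mov [44], edi → M[44]=12
After step 11: esi = 7.

7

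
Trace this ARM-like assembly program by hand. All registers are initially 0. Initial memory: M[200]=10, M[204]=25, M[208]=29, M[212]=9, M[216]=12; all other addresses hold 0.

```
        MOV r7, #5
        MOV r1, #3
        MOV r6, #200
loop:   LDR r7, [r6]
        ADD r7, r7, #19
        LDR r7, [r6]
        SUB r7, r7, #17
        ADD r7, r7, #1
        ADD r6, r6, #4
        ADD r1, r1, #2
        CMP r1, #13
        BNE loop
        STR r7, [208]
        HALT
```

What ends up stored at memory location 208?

MOV r7, #5 → r7=5
MOV r1, #3 → r1=3
MOV r6, #200 → r6=200
LDR r7, [r6] → r7=M[200]=10
ADD r7, r7, #19 → r7=10+19=29
LDR r7, [r6] → r7=M[200]=10
SUB r7, r7, #17 → r7=10-17=-7
ADD r7, r7, #1 → r7=(-7)+1=-6
ADD r6, r6, #4 → r6=200+4=204
ADD r1, r1, #2 → r1=3+2=5
CMP r1, #13  (cmp 5,13)
BNE loop: taken
LDR r7, [r6] → r7=M[204]=25
ADD r7, r7, #19 → r7=25+19=44
LDR r7, [r6] → r7=M[204]=25
SUB r7, r7, #17 → r7=25-17=8
ADD r7, r7, #1 → r7=8+1=9
ADD r6, r6, #4 → r6=204+4=208
ADD r1, r1, #2 → r1=5+2=7
CMP r1, #13  (cmp 7,13)
BNE loop: taken
LDR r7, [r6] → r7=M[208]=29
ADD r7, r7, #19 → r7=29+19=48
LDR r7, [r6] → r7=M[208]=29
SUB r7, r7, #17 → r7=29-17=12
ADD r7, r7, #1 → r7=12+1=13
ADD r6, r6, #4 → r6=208+4=212
ADD r1, r1, #2 → r1=7+2=9
CMP r1, #13  (cmp 9,13)
BNE loop: taken
LDR r7, [r6] → r7=M[212]=9
ADD r7, r7, #19 → r7=9+19=28
LDR r7, [r6] → r7=M[212]=9
SUB r7, r7, #17 → r7=9-17=-8
ADD r7, r7, #1 → r7=(-8)+1=-7
ADD r6, r6, #4 → r6=212+4=216
ADD r1, r1, #2 → r1=9+2=11
CMP r1, #13  (cmp 11,13)
BNE loop: taken
LDR r7, [r6] → r7=M[216]=12
ADD r7, r7, #19 → r7=12+19=31
LDR r7, [r6] → r7=M[216]=12
SUB r7, r7, #17 → r7=12-17=-5
ADD r7, r7, #1 → r7=(-5)+1=-4
ADD r6, r6, #4 → r6=216+4=220
ADD r1, r1, #2 → r1=11+2=13
CMP r1, #13  (cmp 13,13)
BNE loop: not taken
STR r7, [208] → M[208]=-4
halt.

-4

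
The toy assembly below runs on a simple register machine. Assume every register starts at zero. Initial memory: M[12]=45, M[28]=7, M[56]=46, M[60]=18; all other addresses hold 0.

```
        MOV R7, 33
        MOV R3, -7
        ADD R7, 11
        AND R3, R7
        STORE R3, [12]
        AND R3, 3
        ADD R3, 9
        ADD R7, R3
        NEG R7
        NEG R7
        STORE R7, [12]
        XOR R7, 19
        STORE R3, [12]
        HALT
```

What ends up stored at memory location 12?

MOV R7, 33 → R7=33
MOV R3, -7 → R3=-7
ADD R7, 11 → R7=33+11=44
AND R3, R7 → R3=(-7)&44=40
STORE R3, [12] → M[12]=40
AND R3, 3 → R3=40&3=0
ADD R3, 9 → R3=0+9=9
ADD R7, R3 → R7=44+9=53
NEG R7 → R7=-(53)=-53
NEG R7 → R7=-(-53)=53
STORE R7, [12] → M[12]=53
XOR R7, 19 → R7=53^19=38
STORE R3, [12] → M[12]=9
halt.

9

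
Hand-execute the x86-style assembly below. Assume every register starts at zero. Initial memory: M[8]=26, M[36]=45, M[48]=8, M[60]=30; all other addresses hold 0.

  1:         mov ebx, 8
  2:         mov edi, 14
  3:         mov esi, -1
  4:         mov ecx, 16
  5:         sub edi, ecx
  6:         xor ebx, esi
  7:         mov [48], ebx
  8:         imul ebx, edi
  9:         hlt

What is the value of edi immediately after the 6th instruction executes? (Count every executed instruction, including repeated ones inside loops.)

-2

after mov ebx, 8: ebx=8
after mov edi, 14: edi=14
after mov esi, -1: esi=-1
after mov ecx, 16: ecx=16
after sub edi, ecx: edi=14-16=-2
after xor ebx, esi: ebx=8^(-1)=-9
After step 6: edi = -2.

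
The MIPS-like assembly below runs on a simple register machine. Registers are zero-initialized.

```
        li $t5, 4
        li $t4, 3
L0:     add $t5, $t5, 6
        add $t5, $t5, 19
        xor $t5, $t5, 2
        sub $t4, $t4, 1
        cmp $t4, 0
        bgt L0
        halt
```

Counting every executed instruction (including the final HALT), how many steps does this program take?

21

$t5=4
$t4=3
$t5=4+6=10
$t5=10+19=29
$t5=29^2=31
$t4=3-1=2
cmp $t4, 0  (cmp 2,0)
bgt L0: taken
$t5=31+6=37
$t5=37+19=56
$t5=56^2=58
$t4=2-1=1
cmp $t4, 0  (cmp 1,0)
bgt L0: taken
$t5=58+6=64
$t5=64+19=83
$t5=83^2=81
$t4=1-1=0
cmp $t4, 0  (cmp 0,0)
bgt L0: not taken
halt.
Total executed instructions: 21.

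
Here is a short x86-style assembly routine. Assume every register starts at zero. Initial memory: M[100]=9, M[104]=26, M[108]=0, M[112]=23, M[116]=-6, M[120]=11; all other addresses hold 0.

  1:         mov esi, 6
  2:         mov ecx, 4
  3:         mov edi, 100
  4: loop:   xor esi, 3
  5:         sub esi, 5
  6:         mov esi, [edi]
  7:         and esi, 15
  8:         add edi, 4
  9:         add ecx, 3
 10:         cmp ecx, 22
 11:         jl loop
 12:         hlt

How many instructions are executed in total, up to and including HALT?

52

esi=6
ecx=4
edi=100
esi=6^3=5
esi=5-5=0
esi=M[100]=9
esi=9&15=9
edi=100+4=104
ecx=4+3=7
cmp ecx, 22  (cmp 7,22)
jl loop: taken
esi=9^3=10
esi=10-5=5
esi=M[104]=26
esi=26&15=10
edi=104+4=108
ecx=7+3=10
cmp ecx, 22  (cmp 10,22)
jl loop: taken
esi=10^3=9
esi=9-5=4
esi=M[108]=0
esi=0&15=0
edi=108+4=112
ecx=10+3=13
cmp ecx, 22  (cmp 13,22)
jl loop: taken
esi=0^3=3
esi=3-5=-2
esi=M[112]=23
esi=23&15=7
edi=112+4=116
ecx=13+3=16
cmp ecx, 22  (cmp 16,22)
jl loop: taken
esi=7^3=4
esi=4-5=-1
esi=M[116]=-6
esi=(-6)&15=10
edi=116+4=120
ecx=16+3=19
cmp ecx, 22  (cmp 19,22)
jl loop: taken
esi=10^3=9
esi=9-5=4
esi=M[120]=11
esi=11&15=11
edi=120+4=124
ecx=19+3=22
cmp ecx, 22  (cmp 22,22)
jl loop: not taken
halt.
Total executed instructions: 52.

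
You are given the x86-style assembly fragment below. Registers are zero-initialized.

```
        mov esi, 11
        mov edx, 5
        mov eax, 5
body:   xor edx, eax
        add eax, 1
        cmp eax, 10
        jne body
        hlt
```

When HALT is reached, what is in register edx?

0

after mov esi, 11: esi=11
after mov edx, 5: edx=5
after mov eax, 5: eax=5
after xor edx, eax: edx=5^5=0
after add eax, 1: eax=5+1=6
cmp eax, 10  (cmp 6,10)
jne body: taken
after xor edx, eax: edx=0^6=6
after add eax, 1: eax=6+1=7
cmp eax, 10  (cmp 7,10)
jne body: taken
after xor edx, eax: edx=6^7=1
after add eax, 1: eax=7+1=8
cmp eax, 10  (cmp 8,10)
jne body: taken
after xor edx, eax: edx=1^8=9
after add eax, 1: eax=8+1=9
cmp eax, 10  (cmp 9,10)
jne body: taken
after xor edx, eax: edx=9^9=0
after add eax, 1: eax=9+1=10
cmp eax, 10  (cmp 10,10)
jne body: not taken
halt.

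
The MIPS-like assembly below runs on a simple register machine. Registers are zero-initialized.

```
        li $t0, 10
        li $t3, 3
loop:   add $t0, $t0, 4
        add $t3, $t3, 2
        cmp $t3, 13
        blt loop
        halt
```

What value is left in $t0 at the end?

$t0=10
$t3=3
$t0=10+4=14
$t3=3+2=5
cmp $t3, 13  (cmp 5,13)
blt loop: taken
$t0=14+4=18
$t3=5+2=7
cmp $t3, 13  (cmp 7,13)
blt loop: taken
$t0=18+4=22
$t3=7+2=9
cmp $t3, 13  (cmp 9,13)
blt loop: taken
$t0=22+4=26
$t3=9+2=11
cmp $t3, 13  (cmp 11,13)
blt loop: taken
$t0=26+4=30
$t3=11+2=13
cmp $t3, 13  (cmp 13,13)
blt loop: not taken
halt.

30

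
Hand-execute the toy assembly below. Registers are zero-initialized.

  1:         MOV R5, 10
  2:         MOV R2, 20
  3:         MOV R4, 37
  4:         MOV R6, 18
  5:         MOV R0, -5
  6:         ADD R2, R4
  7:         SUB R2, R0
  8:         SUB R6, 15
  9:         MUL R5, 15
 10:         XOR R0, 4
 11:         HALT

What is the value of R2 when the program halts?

R5=10
R2=20
R4=37
R6=18
R0=-5
R2=20+37=57
R2=57-(-5)=62
R6=18-15=3
R5=10*15=150
R0=(-5)^4=-1
halt.

62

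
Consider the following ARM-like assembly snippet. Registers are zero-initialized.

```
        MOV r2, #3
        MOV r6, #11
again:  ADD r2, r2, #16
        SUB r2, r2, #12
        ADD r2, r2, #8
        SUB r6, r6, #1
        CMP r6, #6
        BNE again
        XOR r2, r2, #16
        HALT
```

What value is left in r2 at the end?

47

r2=3
r6=11
r2=3+16=19
r2=19-12=7
r2=7+8=15
r6=11-1=10
CMP r6, #6  (cmp 10,6)
BNE again: taken
r2=15+16=31
r2=31-12=19
r2=19+8=27
r6=10-1=9
CMP r6, #6  (cmp 9,6)
BNE again: taken
r2=27+16=43
r2=43-12=31
r2=31+8=39
r6=9-1=8
CMP r6, #6  (cmp 8,6)
BNE again: taken
r2=39+16=55
r2=55-12=43
r2=43+8=51
r6=8-1=7
CMP r6, #6  (cmp 7,6)
BNE again: taken
r2=51+16=67
r2=67-12=55
r2=55+8=63
r6=7-1=6
CMP r6, #6  (cmp 6,6)
BNE again: not taken
r2=63^16=47
halt.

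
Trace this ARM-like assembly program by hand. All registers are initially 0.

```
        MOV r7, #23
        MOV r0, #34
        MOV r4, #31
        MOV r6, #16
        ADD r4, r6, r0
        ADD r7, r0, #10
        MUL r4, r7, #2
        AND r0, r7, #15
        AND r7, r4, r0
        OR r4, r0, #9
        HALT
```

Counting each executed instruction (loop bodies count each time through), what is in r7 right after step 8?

after MOV r7, #23: r7=23
after MOV r0, #34: r0=34
after MOV r4, #31: r4=31
after MOV r6, #16: r6=16
after ADD r4, r6, r0: r4=16+34=50
after ADD r7, r0, #10: r7=34+10=44
after MUL r4, r7, #2: r4=44*2=88
after AND r0, r7, #15: r0=44&15=12
After step 8: r7 = 44.

44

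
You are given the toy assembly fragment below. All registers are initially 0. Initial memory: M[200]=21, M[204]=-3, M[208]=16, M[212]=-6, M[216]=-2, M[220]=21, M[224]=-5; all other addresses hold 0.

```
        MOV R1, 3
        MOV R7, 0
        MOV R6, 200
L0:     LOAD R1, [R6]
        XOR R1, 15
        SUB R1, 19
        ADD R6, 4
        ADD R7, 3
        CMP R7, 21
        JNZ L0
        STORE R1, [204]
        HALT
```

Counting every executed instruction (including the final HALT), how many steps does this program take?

R1=3
R7=0
R6=200
R1=M[200]=21
R1=21^15=26
R1=26-19=7
R6=200+4=204
R7=0+3=3
CMP R7, 21  (cmp 3,21)
JNZ L0: taken
R1=M[204]=-3
R1=(-3)^15=-14
R1=(-14)-19=-33
R6=204+4=208
R7=3+3=6
CMP R7, 21  (cmp 6,21)
JNZ L0: taken
R1=M[208]=16
R1=16^15=31
R1=31-19=12
R6=208+4=212
R7=6+3=9
CMP R7, 21  (cmp 9,21)
JNZ L0: taken
R1=M[212]=-6
R1=(-6)^15=-11
R1=(-11)-19=-30
R6=212+4=216
R7=9+3=12
CMP R7, 21  (cmp 12,21)
JNZ L0: taken
R1=M[216]=-2
R1=(-2)^15=-15
R1=(-15)-19=-34
R6=216+4=220
R7=12+3=15
CMP R7, 21  (cmp 15,21)
JNZ L0: taken
R1=M[220]=21
R1=21^15=26
R1=26-19=7
R6=220+4=224
R7=15+3=18
CMP R7, 21  (cmp 18,21)
JNZ L0: taken
R1=M[224]=-5
R1=(-5)^15=-12
R1=(-12)-19=-31
R6=224+4=228
R7=18+3=21
CMP R7, 21  (cmp 21,21)
JNZ L0: not taken
STORE R1, [204] → M[204]=-31
halt.
Total executed instructions: 54.

54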